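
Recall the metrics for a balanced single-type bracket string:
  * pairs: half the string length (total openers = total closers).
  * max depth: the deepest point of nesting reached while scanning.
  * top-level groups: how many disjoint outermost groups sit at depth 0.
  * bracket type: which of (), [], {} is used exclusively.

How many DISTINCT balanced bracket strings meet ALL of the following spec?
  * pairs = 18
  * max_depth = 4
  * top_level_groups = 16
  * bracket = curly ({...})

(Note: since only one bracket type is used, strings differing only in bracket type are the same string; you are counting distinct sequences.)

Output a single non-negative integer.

Answer: 0

Derivation:
Spec: pairs=18 depth=4 groups=16
Count(depth <= 4) = 152
Count(depth <= 3) = 152
Count(depth == 4) = 152 - 152 = 0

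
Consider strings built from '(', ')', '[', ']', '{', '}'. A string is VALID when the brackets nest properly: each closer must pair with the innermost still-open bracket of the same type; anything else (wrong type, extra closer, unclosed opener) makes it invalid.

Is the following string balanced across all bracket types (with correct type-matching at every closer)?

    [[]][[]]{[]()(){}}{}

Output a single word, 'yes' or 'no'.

Answer: yes

Derivation:
pos 0: push '['; stack = [
pos 1: push '['; stack = [[
pos 2: ']' matches '['; pop; stack = [
pos 3: ']' matches '['; pop; stack = (empty)
pos 4: push '['; stack = [
pos 5: push '['; stack = [[
pos 6: ']' matches '['; pop; stack = [
pos 7: ']' matches '['; pop; stack = (empty)
pos 8: push '{'; stack = {
pos 9: push '['; stack = {[
pos 10: ']' matches '['; pop; stack = {
pos 11: push '('; stack = {(
pos 12: ')' matches '('; pop; stack = {
pos 13: push '('; stack = {(
pos 14: ')' matches '('; pop; stack = {
pos 15: push '{'; stack = {{
pos 16: '}' matches '{'; pop; stack = {
pos 17: '}' matches '{'; pop; stack = (empty)
pos 18: push '{'; stack = {
pos 19: '}' matches '{'; pop; stack = (empty)
end: stack empty → VALID
Verdict: properly nested → yes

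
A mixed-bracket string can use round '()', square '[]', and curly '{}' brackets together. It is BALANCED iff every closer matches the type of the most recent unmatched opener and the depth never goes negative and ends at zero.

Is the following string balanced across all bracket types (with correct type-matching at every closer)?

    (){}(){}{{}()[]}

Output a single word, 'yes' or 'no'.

pos 0: push '('; stack = (
pos 1: ')' matches '('; pop; stack = (empty)
pos 2: push '{'; stack = {
pos 3: '}' matches '{'; pop; stack = (empty)
pos 4: push '('; stack = (
pos 5: ')' matches '('; pop; stack = (empty)
pos 6: push '{'; stack = {
pos 7: '}' matches '{'; pop; stack = (empty)
pos 8: push '{'; stack = {
pos 9: push '{'; stack = {{
pos 10: '}' matches '{'; pop; stack = {
pos 11: push '('; stack = {(
pos 12: ')' matches '('; pop; stack = {
pos 13: push '['; stack = {[
pos 14: ']' matches '['; pop; stack = {
pos 15: '}' matches '{'; pop; stack = (empty)
end: stack empty → VALID
Verdict: properly nested → yes

Answer: yes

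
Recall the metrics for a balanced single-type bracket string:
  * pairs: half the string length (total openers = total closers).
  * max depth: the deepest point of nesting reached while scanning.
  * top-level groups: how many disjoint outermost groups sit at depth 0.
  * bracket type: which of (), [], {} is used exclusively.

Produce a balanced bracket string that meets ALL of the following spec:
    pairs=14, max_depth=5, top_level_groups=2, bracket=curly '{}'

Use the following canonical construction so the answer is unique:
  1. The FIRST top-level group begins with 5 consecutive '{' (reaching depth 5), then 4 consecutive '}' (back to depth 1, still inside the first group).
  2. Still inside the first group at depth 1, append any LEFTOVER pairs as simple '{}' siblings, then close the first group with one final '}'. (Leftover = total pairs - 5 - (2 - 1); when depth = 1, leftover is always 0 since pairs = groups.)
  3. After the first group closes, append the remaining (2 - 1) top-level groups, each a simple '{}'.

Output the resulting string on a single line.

Answer: {{{{{}}}}{}{}{}{}{}{}{}{}}{}

Derivation:
Spec: pairs=14 depth=5 groups=2
Leftover pairs = 14 - 5 - (2-1) = 8
First group: deep chain of depth 5 + 8 sibling pairs
Remaining 1 groups: simple '{}' each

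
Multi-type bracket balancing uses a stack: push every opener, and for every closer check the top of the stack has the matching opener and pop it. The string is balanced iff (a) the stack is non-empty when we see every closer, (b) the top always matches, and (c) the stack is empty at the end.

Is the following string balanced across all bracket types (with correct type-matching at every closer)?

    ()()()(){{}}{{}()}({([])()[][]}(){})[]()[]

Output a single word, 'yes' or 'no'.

pos 0: push '('; stack = (
pos 1: ')' matches '('; pop; stack = (empty)
pos 2: push '('; stack = (
pos 3: ')' matches '('; pop; stack = (empty)
pos 4: push '('; stack = (
pos 5: ')' matches '('; pop; stack = (empty)
pos 6: push '('; stack = (
pos 7: ')' matches '('; pop; stack = (empty)
pos 8: push '{'; stack = {
pos 9: push '{'; stack = {{
pos 10: '}' matches '{'; pop; stack = {
pos 11: '}' matches '{'; pop; stack = (empty)
pos 12: push '{'; stack = {
pos 13: push '{'; stack = {{
pos 14: '}' matches '{'; pop; stack = {
pos 15: push '('; stack = {(
pos 16: ')' matches '('; pop; stack = {
pos 17: '}' matches '{'; pop; stack = (empty)
pos 18: push '('; stack = (
pos 19: push '{'; stack = ({
pos 20: push '('; stack = ({(
pos 21: push '['; stack = ({([
pos 22: ']' matches '['; pop; stack = ({(
pos 23: ')' matches '('; pop; stack = ({
pos 24: push '('; stack = ({(
pos 25: ')' matches '('; pop; stack = ({
pos 26: push '['; stack = ({[
pos 27: ']' matches '['; pop; stack = ({
pos 28: push '['; stack = ({[
pos 29: ']' matches '['; pop; stack = ({
pos 30: '}' matches '{'; pop; stack = (
pos 31: push '('; stack = ((
pos 32: ')' matches '('; pop; stack = (
pos 33: push '{'; stack = ({
pos 34: '}' matches '{'; pop; stack = (
pos 35: ')' matches '('; pop; stack = (empty)
pos 36: push '['; stack = [
pos 37: ']' matches '['; pop; stack = (empty)
pos 38: push '('; stack = (
pos 39: ')' matches '('; pop; stack = (empty)
pos 40: push '['; stack = [
pos 41: ']' matches '['; pop; stack = (empty)
end: stack empty → VALID
Verdict: properly nested → yes

Answer: yes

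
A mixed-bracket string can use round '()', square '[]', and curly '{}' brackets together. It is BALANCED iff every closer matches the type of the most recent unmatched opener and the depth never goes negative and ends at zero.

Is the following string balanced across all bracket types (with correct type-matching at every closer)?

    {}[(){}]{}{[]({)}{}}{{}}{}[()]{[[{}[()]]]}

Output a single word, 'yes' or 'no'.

Answer: no

Derivation:
pos 0: push '{'; stack = {
pos 1: '}' matches '{'; pop; stack = (empty)
pos 2: push '['; stack = [
pos 3: push '('; stack = [(
pos 4: ')' matches '('; pop; stack = [
pos 5: push '{'; stack = [{
pos 6: '}' matches '{'; pop; stack = [
pos 7: ']' matches '['; pop; stack = (empty)
pos 8: push '{'; stack = {
pos 9: '}' matches '{'; pop; stack = (empty)
pos 10: push '{'; stack = {
pos 11: push '['; stack = {[
pos 12: ']' matches '['; pop; stack = {
pos 13: push '('; stack = {(
pos 14: push '{'; stack = {({
pos 15: saw closer ')' but top of stack is '{' (expected '}') → INVALID
Verdict: type mismatch at position 15: ')' closes '{' → no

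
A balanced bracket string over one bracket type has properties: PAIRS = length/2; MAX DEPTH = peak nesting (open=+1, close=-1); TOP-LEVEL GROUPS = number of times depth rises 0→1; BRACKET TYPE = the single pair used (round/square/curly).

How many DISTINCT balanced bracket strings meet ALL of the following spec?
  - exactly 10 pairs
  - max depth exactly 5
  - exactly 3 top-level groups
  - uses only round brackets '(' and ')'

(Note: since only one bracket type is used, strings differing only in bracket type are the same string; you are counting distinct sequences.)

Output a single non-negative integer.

Spec: pairs=10 depth=5 groups=3
Count(depth <= 5) = 3165
Count(depth <= 4) = 2424
Count(depth == 5) = 3165 - 2424 = 741

Answer: 741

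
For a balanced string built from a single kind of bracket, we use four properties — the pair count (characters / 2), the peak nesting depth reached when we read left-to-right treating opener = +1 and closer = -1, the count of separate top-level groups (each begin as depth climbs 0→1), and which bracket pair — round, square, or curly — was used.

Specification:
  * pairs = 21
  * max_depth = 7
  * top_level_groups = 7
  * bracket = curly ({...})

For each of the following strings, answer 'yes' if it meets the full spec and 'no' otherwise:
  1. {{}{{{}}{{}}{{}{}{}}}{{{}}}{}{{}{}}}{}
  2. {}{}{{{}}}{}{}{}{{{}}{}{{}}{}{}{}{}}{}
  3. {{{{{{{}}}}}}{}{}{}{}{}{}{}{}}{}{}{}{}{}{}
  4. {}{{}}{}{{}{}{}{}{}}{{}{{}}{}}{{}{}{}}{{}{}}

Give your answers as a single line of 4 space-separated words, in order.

Answer: no no yes no

Derivation:
String 1 '{{}{{{}}{{}}{{}{}{}}}{{{}}}{}{{}{}}}{}': depth seq [1 2 1 2 3 4 3 2 3 4 3 2 3 4 3 4 3 4 3 2 1 2 3 4 3 2 1 2 1 2 3 2 3 2 1 0 1 0]
  -> pairs=19 depth=4 groups=2 -> no
String 2 '{}{}{{{}}}{}{}{}{{{}}{}{{}}{}{}{}{}}{}': depth seq [1 0 1 0 1 2 3 2 1 0 1 0 1 0 1 0 1 2 3 2 1 2 1 2 3 2 1 2 1 2 1 2 1 2 1 0 1 0]
  -> pairs=19 depth=3 groups=8 -> no
String 3 '{{{{{{{}}}}}}{}{}{}{}{}{}{}{}}{}{}{}{}{}{}': depth seq [1 2 3 4 5 6 7 6 5 4 3 2 1 2 1 2 1 2 1 2 1 2 1 2 1 2 1 2 1 0 1 0 1 0 1 0 1 0 1 0 1 0]
  -> pairs=21 depth=7 groups=7 -> yes
String 4 '{}{{}}{}{{}{}{}{}{}}{{}{{}}{}}{{}{}{}}{{}{}}': depth seq [1 0 1 2 1 0 1 0 1 2 1 2 1 2 1 2 1 2 1 0 1 2 1 2 3 2 1 2 1 0 1 2 1 2 1 2 1 0 1 2 1 2 1 0]
  -> pairs=22 depth=3 groups=7 -> no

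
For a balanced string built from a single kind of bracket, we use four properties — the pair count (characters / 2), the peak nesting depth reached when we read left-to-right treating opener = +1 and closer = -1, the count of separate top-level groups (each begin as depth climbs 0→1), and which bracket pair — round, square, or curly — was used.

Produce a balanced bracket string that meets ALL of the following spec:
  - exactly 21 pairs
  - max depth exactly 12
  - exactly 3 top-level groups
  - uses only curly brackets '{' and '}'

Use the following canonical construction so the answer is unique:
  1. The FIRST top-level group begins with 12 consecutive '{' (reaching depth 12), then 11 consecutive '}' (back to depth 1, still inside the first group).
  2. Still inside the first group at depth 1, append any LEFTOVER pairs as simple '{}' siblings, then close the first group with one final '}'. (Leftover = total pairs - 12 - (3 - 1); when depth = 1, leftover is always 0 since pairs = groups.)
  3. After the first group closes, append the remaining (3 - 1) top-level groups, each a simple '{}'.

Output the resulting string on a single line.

Spec: pairs=21 depth=12 groups=3
Leftover pairs = 21 - 12 - (3-1) = 7
First group: deep chain of depth 12 + 7 sibling pairs
Remaining 2 groups: simple '{}' each

Answer: {{{{{{{{{{{{}}}}}}}}}}}{}{}{}{}{}{}{}}{}{}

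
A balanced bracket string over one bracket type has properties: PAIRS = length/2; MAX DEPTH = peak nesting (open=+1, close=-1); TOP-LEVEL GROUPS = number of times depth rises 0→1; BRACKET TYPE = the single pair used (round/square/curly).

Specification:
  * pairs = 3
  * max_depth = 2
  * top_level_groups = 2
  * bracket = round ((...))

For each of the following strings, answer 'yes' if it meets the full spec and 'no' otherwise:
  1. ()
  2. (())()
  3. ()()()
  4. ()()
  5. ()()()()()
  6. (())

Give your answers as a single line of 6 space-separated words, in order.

Answer: no yes no no no no

Derivation:
String 1 '()': depth seq [1 0]
  -> pairs=1 depth=1 groups=1 -> no
String 2 '(())()': depth seq [1 2 1 0 1 0]
  -> pairs=3 depth=2 groups=2 -> yes
String 3 '()()()': depth seq [1 0 1 0 1 0]
  -> pairs=3 depth=1 groups=3 -> no
String 4 '()()': depth seq [1 0 1 0]
  -> pairs=2 depth=1 groups=2 -> no
String 5 '()()()()()': depth seq [1 0 1 0 1 0 1 0 1 0]
  -> pairs=5 depth=1 groups=5 -> no
String 6 '(())': depth seq [1 2 1 0]
  -> pairs=2 depth=2 groups=1 -> no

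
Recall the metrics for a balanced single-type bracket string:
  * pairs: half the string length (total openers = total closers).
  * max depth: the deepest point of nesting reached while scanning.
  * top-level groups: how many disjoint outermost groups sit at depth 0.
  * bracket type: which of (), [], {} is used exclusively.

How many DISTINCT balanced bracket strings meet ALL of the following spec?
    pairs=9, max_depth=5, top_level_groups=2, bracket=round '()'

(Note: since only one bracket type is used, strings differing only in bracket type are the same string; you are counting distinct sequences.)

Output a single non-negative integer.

Answer: 368

Derivation:
Spec: pairs=9 depth=5 groups=2
Count(depth <= 5) = 1278
Count(depth <= 4) = 910
Count(depth == 5) = 1278 - 910 = 368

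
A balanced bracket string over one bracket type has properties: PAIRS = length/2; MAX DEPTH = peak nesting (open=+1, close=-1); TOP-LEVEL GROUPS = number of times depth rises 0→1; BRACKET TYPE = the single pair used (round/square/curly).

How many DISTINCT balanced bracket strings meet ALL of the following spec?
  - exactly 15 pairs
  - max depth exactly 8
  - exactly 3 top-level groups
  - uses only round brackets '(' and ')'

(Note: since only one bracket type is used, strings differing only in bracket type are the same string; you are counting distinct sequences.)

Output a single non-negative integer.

Answer: 85215

Derivation:
Spec: pairs=15 depth=8 groups=3
Count(depth <= 8) = 1901315
Count(depth <= 7) = 1816100
Count(depth == 8) = 1901315 - 1816100 = 85215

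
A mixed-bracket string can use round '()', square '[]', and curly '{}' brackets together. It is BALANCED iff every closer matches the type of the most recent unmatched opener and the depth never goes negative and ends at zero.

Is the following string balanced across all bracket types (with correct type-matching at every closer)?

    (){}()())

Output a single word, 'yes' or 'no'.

Answer: no

Derivation:
pos 0: push '('; stack = (
pos 1: ')' matches '('; pop; stack = (empty)
pos 2: push '{'; stack = {
pos 3: '}' matches '{'; pop; stack = (empty)
pos 4: push '('; stack = (
pos 5: ')' matches '('; pop; stack = (empty)
pos 6: push '('; stack = (
pos 7: ')' matches '('; pop; stack = (empty)
pos 8: saw closer ')' but stack is empty → INVALID
Verdict: unmatched closer ')' at position 8 → no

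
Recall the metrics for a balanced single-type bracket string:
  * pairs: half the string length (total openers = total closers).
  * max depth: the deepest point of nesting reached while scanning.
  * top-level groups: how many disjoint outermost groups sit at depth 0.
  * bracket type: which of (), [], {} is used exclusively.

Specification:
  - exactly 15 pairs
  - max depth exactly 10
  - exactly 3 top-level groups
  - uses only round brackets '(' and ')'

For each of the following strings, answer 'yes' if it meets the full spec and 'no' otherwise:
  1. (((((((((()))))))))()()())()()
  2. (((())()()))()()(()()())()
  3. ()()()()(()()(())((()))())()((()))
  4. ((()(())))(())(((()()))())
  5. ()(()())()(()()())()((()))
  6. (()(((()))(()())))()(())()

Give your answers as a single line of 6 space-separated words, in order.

String 1 '(((((((((()))))))))()()())()()': depth seq [1 2 3 4 5 6 7 8 9 10 9 8 7 6 5 4 3 2 1 2 1 2 1 2 1 0 1 0 1 0]
  -> pairs=15 depth=10 groups=3 -> yes
String 2 '(((())()()))()()(()()())()': depth seq [1 2 3 4 3 2 3 2 3 2 1 0 1 0 1 0 1 2 1 2 1 2 1 0 1 0]
  -> pairs=13 depth=4 groups=5 -> no
String 3 '()()()()(()()(())((()))())()((()))': depth seq [1 0 1 0 1 0 1 0 1 2 1 2 1 2 3 2 1 2 3 4 3 2 1 2 1 0 1 0 1 2 3 2 1 0]
  -> pairs=17 depth=4 groups=7 -> no
String 4 '((()(())))(())(((()()))())': depth seq [1 2 3 2 3 4 3 2 1 0 1 2 1 0 1 2 3 4 3 4 3 2 1 2 1 0]
  -> pairs=13 depth=4 groups=3 -> no
String 5 '()(()())()(()()())()((()))': depth seq [1 0 1 2 1 2 1 0 1 0 1 2 1 2 1 2 1 0 1 0 1 2 3 2 1 0]
  -> pairs=13 depth=3 groups=6 -> no
String 6 '(()(((()))(()())))()(())()': depth seq [1 2 1 2 3 4 5 4 3 2 3 4 3 4 3 2 1 0 1 0 1 2 1 0 1 0]
  -> pairs=13 depth=5 groups=4 -> no

Answer: yes no no no no no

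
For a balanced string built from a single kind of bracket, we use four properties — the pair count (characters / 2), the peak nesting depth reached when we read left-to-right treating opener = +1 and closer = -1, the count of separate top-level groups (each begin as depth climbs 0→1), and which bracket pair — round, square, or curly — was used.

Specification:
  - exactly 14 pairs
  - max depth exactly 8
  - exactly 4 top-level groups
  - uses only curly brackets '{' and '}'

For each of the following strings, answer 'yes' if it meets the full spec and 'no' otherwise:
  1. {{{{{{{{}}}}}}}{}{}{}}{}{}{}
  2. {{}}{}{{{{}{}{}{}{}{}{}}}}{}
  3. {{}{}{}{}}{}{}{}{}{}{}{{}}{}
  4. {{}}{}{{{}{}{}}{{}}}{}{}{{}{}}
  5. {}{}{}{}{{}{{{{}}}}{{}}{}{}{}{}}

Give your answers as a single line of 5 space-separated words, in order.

Answer: yes no no no no

Derivation:
String 1 '{{{{{{{{}}}}}}}{}{}{}}{}{}{}': depth seq [1 2 3 4 5 6 7 8 7 6 5 4 3 2 1 2 1 2 1 2 1 0 1 0 1 0 1 0]
  -> pairs=14 depth=8 groups=4 -> yes
String 2 '{{}}{}{{{{}{}{}{}{}{}{}}}}{}': depth seq [1 2 1 0 1 0 1 2 3 4 3 4 3 4 3 4 3 4 3 4 3 4 3 2 1 0 1 0]
  -> pairs=14 depth=4 groups=4 -> no
String 3 '{{}{}{}{}}{}{}{}{}{}{}{{}}{}': depth seq [1 2 1 2 1 2 1 2 1 0 1 0 1 0 1 0 1 0 1 0 1 0 1 2 1 0 1 0]
  -> pairs=14 depth=2 groups=9 -> no
String 4 '{{}}{}{{{}{}{}}{{}}}{}{}{{}{}}': depth seq [1 2 1 0 1 0 1 2 3 2 3 2 3 2 1 2 3 2 1 0 1 0 1 0 1 2 1 2 1 0]
  -> pairs=15 depth=3 groups=6 -> no
String 5 '{}{}{}{}{{}{{{{}}}}{{}}{}{}{}{}}': depth seq [1 0 1 0 1 0 1 0 1 2 1 2 3 4 5 4 3 2 1 2 3 2 1 2 1 2 1 2 1 2 1 0]
  -> pairs=16 depth=5 groups=5 -> no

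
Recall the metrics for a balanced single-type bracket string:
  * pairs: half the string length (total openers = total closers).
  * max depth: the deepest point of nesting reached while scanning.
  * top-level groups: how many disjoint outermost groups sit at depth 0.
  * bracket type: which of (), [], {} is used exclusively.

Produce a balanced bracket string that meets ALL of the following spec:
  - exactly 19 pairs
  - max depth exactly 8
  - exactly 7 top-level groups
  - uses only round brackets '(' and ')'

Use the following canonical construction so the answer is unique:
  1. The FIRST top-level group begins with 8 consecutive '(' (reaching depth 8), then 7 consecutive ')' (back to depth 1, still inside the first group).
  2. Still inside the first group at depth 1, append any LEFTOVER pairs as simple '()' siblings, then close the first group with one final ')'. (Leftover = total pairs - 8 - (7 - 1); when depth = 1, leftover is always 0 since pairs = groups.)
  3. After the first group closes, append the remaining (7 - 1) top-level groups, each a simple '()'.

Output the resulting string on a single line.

Spec: pairs=19 depth=8 groups=7
Leftover pairs = 19 - 8 - (7-1) = 5
First group: deep chain of depth 8 + 5 sibling pairs
Remaining 6 groups: simple '()' each

Answer: (((((((()))))))()()()()())()()()()()()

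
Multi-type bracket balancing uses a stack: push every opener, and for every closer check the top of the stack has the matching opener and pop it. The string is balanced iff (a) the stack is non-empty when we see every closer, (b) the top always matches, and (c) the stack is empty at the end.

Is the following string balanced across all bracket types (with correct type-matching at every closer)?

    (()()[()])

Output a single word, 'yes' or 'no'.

pos 0: push '('; stack = (
pos 1: push '('; stack = ((
pos 2: ')' matches '('; pop; stack = (
pos 3: push '('; stack = ((
pos 4: ')' matches '('; pop; stack = (
pos 5: push '['; stack = ([
pos 6: push '('; stack = ([(
pos 7: ')' matches '('; pop; stack = ([
pos 8: ']' matches '['; pop; stack = (
pos 9: ')' matches '('; pop; stack = (empty)
end: stack empty → VALID
Verdict: properly nested → yes

Answer: yes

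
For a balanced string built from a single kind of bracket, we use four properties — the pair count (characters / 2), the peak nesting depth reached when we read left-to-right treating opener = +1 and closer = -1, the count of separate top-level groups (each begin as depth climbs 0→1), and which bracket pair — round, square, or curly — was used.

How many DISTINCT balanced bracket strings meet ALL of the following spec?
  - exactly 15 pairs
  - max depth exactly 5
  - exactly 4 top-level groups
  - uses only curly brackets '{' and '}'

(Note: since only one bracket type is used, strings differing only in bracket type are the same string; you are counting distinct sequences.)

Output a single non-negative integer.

Spec: pairs=15 depth=5 groups=4
Count(depth <= 5) = 854808
Count(depth <= 4) = 477960
Count(depth == 5) = 854808 - 477960 = 376848

Answer: 376848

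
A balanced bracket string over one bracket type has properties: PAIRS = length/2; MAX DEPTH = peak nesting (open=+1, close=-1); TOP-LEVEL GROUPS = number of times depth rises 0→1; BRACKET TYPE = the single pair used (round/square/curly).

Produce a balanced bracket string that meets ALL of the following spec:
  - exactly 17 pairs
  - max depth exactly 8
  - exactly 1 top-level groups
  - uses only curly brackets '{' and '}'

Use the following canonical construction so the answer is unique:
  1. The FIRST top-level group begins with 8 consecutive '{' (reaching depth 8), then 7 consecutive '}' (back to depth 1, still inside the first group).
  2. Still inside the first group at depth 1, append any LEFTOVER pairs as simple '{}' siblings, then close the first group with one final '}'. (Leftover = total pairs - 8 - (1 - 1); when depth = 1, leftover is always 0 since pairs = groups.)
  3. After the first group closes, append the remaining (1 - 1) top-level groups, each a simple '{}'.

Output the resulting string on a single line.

Spec: pairs=17 depth=8 groups=1
Leftover pairs = 17 - 8 - (1-1) = 9
First group: deep chain of depth 8 + 9 sibling pairs
Remaining 0 groups: simple '{}' each

Answer: {{{{{{{{}}}}}}}{}{}{}{}{}{}{}{}{}}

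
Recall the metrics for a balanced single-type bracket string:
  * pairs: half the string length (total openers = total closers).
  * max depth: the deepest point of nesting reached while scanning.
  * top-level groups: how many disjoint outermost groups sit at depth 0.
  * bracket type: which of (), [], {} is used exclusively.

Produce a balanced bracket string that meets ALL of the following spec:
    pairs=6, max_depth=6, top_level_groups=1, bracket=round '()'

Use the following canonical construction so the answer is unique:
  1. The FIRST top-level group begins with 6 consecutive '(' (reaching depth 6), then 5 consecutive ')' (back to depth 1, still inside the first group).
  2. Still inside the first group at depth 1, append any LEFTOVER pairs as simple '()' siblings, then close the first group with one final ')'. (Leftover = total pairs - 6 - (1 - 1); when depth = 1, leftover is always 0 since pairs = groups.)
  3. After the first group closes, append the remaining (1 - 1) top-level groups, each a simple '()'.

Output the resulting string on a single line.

Answer: (((((())))))

Derivation:
Spec: pairs=6 depth=6 groups=1
Leftover pairs = 6 - 6 - (1-1) = 0
First group: deep chain of depth 6 + 0 sibling pairs
Remaining 0 groups: simple '()' each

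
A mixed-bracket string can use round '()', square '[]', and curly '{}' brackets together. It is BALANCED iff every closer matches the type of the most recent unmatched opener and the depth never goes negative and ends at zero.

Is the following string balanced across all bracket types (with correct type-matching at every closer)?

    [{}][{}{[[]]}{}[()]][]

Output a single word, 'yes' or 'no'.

pos 0: push '['; stack = [
pos 1: push '{'; stack = [{
pos 2: '}' matches '{'; pop; stack = [
pos 3: ']' matches '['; pop; stack = (empty)
pos 4: push '['; stack = [
pos 5: push '{'; stack = [{
pos 6: '}' matches '{'; pop; stack = [
pos 7: push '{'; stack = [{
pos 8: push '['; stack = [{[
pos 9: push '['; stack = [{[[
pos 10: ']' matches '['; pop; stack = [{[
pos 11: ']' matches '['; pop; stack = [{
pos 12: '}' matches '{'; pop; stack = [
pos 13: push '{'; stack = [{
pos 14: '}' matches '{'; pop; stack = [
pos 15: push '['; stack = [[
pos 16: push '('; stack = [[(
pos 17: ')' matches '('; pop; stack = [[
pos 18: ']' matches '['; pop; stack = [
pos 19: ']' matches '['; pop; stack = (empty)
pos 20: push '['; stack = [
pos 21: ']' matches '['; pop; stack = (empty)
end: stack empty → VALID
Verdict: properly nested → yes

Answer: yes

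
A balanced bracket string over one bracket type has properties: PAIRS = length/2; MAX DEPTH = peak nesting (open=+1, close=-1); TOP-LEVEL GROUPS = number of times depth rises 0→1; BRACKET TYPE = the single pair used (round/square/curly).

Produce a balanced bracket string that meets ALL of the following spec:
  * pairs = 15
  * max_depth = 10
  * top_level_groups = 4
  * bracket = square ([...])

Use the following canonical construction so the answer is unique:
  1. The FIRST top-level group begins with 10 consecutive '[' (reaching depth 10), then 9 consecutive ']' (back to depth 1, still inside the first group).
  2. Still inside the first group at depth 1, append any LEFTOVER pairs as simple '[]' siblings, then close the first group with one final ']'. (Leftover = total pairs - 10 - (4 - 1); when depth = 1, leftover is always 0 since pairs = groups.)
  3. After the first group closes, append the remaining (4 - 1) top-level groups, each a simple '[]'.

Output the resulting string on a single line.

Spec: pairs=15 depth=10 groups=4
Leftover pairs = 15 - 10 - (4-1) = 2
First group: deep chain of depth 10 + 2 sibling pairs
Remaining 3 groups: simple '[]' each

Answer: [[[[[[[[[[]]]]]]]]][][]][][][]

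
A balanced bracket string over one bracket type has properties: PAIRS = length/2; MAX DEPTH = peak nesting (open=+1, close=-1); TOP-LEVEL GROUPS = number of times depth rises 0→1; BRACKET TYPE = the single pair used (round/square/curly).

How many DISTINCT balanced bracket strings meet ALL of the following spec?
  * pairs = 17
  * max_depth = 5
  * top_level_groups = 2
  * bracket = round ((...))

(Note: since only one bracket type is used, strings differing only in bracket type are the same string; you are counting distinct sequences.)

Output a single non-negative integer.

Answer: 8413452

Derivation:
Spec: pairs=17 depth=5 groups=2
Count(depth <= 5) = 11558846
Count(depth <= 4) = 3145394
Count(depth == 5) = 11558846 - 3145394 = 8413452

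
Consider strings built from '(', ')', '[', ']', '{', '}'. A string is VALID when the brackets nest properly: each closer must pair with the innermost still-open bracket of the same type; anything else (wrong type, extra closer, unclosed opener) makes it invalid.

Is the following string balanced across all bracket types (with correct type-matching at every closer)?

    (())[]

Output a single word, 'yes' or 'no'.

pos 0: push '('; stack = (
pos 1: push '('; stack = ((
pos 2: ')' matches '('; pop; stack = (
pos 3: ')' matches '('; pop; stack = (empty)
pos 4: push '['; stack = [
pos 5: ']' matches '['; pop; stack = (empty)
end: stack empty → VALID
Verdict: properly nested → yes

Answer: yes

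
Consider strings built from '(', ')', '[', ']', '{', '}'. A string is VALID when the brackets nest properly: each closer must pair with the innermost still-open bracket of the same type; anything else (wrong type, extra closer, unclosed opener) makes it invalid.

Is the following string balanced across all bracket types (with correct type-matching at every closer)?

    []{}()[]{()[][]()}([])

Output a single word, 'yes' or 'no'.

Answer: yes

Derivation:
pos 0: push '['; stack = [
pos 1: ']' matches '['; pop; stack = (empty)
pos 2: push '{'; stack = {
pos 3: '}' matches '{'; pop; stack = (empty)
pos 4: push '('; stack = (
pos 5: ')' matches '('; pop; stack = (empty)
pos 6: push '['; stack = [
pos 7: ']' matches '['; pop; stack = (empty)
pos 8: push '{'; stack = {
pos 9: push '('; stack = {(
pos 10: ')' matches '('; pop; stack = {
pos 11: push '['; stack = {[
pos 12: ']' matches '['; pop; stack = {
pos 13: push '['; stack = {[
pos 14: ']' matches '['; pop; stack = {
pos 15: push '('; stack = {(
pos 16: ')' matches '('; pop; stack = {
pos 17: '}' matches '{'; pop; stack = (empty)
pos 18: push '('; stack = (
pos 19: push '['; stack = ([
pos 20: ']' matches '['; pop; stack = (
pos 21: ')' matches '('; pop; stack = (empty)
end: stack empty → VALID
Verdict: properly nested → yes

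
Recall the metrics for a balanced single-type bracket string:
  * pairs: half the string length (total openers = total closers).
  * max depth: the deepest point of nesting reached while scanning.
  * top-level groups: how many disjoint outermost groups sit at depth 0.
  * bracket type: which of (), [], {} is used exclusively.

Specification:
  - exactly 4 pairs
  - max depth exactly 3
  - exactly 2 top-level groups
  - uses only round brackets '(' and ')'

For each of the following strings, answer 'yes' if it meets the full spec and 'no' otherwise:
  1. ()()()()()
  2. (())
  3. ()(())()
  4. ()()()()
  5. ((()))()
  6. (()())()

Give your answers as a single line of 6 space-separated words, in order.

String 1 '()()()()()': depth seq [1 0 1 0 1 0 1 0 1 0]
  -> pairs=5 depth=1 groups=5 -> no
String 2 '(())': depth seq [1 2 1 0]
  -> pairs=2 depth=2 groups=1 -> no
String 3 '()(())()': depth seq [1 0 1 2 1 0 1 0]
  -> pairs=4 depth=2 groups=3 -> no
String 4 '()()()()': depth seq [1 0 1 0 1 0 1 0]
  -> pairs=4 depth=1 groups=4 -> no
String 5 '((()))()': depth seq [1 2 3 2 1 0 1 0]
  -> pairs=4 depth=3 groups=2 -> yes
String 6 '(()())()': depth seq [1 2 1 2 1 0 1 0]
  -> pairs=4 depth=2 groups=2 -> no

Answer: no no no no yes no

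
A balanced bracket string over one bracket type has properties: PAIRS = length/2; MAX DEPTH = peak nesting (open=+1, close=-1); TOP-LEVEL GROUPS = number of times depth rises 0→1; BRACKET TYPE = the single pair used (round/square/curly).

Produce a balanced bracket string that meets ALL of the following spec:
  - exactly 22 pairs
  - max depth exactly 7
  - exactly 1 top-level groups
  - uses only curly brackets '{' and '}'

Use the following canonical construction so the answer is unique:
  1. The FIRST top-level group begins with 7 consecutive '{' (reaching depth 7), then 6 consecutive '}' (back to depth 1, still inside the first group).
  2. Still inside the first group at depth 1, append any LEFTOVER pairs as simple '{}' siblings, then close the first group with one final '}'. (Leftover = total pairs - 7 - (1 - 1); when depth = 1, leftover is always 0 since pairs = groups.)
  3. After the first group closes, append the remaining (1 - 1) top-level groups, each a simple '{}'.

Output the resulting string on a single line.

Answer: {{{{{{{}}}}}}{}{}{}{}{}{}{}{}{}{}{}{}{}{}{}}

Derivation:
Spec: pairs=22 depth=7 groups=1
Leftover pairs = 22 - 7 - (1-1) = 15
First group: deep chain of depth 7 + 15 sibling pairs
Remaining 0 groups: simple '{}' each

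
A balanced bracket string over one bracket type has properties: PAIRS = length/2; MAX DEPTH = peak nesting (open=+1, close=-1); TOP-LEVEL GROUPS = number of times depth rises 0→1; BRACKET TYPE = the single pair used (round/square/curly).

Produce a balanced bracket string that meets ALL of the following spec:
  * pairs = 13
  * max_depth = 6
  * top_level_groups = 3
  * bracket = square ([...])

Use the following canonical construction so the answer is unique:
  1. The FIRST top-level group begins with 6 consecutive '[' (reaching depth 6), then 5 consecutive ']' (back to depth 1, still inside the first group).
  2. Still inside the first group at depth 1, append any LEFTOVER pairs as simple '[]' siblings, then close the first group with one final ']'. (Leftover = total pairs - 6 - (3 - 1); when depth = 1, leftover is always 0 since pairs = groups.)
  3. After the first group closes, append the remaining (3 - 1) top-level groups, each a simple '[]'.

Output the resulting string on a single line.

Spec: pairs=13 depth=6 groups=3
Leftover pairs = 13 - 6 - (3-1) = 5
First group: deep chain of depth 6 + 5 sibling pairs
Remaining 2 groups: simple '[]' each

Answer: [[[[[[]]]]][][][][][]][][]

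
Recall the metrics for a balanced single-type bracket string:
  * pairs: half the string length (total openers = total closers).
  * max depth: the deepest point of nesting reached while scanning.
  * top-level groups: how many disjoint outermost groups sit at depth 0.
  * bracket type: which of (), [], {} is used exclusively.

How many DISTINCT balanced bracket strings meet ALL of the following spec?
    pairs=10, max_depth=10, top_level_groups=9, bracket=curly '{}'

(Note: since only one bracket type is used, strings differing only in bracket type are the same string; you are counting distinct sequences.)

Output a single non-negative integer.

Answer: 0

Derivation:
Spec: pairs=10 depth=10 groups=9
Count(depth <= 10) = 9
Count(depth <= 9) = 9
Count(depth == 10) = 9 - 9 = 0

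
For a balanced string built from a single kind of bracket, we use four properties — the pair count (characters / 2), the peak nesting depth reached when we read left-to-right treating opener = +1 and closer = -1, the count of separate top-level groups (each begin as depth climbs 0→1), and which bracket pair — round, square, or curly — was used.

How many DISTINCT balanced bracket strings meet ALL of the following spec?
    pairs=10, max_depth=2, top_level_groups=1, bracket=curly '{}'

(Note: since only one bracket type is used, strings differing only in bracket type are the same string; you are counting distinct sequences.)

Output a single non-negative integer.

Answer: 1

Derivation:
Spec: pairs=10 depth=2 groups=1
Count(depth <= 2) = 1
Count(depth <= 1) = 0
Count(depth == 2) = 1 - 0 = 1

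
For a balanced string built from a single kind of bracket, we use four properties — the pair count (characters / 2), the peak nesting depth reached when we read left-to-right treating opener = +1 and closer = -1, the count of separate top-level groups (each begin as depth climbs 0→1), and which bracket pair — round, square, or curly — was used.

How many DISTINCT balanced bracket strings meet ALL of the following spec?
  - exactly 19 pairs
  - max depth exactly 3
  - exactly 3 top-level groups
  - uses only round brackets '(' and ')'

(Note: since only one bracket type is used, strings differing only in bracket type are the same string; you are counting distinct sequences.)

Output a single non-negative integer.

Spec: pairs=19 depth=3 groups=3
Count(depth <= 3) = 1695744
Count(depth <= 2) = 153
Count(depth == 3) = 1695744 - 153 = 1695591

Answer: 1695591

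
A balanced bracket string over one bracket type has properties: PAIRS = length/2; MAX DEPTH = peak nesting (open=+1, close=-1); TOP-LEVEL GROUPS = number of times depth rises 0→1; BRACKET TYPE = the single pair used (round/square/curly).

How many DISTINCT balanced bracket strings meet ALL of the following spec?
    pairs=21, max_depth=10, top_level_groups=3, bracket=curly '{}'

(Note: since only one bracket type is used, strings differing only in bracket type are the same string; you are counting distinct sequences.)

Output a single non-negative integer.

Answer: 154203750

Derivation:
Spec: pairs=21 depth=10 groups=3
Count(depth <= 10) = 4717586247
Count(depth <= 9) = 4563382497
Count(depth == 10) = 4717586247 - 4563382497 = 154203750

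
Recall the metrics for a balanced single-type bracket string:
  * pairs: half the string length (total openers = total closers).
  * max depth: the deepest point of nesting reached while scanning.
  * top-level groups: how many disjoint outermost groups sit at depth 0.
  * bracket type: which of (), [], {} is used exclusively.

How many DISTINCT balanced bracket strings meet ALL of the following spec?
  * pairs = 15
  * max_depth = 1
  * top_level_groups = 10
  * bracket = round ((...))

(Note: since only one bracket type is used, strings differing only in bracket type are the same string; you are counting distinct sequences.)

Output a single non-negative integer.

Answer: 0

Derivation:
Spec: pairs=15 depth=1 groups=10
Count(depth <= 1) = 0
Count(depth <= 0) = 0
Count(depth == 1) = 0 - 0 = 0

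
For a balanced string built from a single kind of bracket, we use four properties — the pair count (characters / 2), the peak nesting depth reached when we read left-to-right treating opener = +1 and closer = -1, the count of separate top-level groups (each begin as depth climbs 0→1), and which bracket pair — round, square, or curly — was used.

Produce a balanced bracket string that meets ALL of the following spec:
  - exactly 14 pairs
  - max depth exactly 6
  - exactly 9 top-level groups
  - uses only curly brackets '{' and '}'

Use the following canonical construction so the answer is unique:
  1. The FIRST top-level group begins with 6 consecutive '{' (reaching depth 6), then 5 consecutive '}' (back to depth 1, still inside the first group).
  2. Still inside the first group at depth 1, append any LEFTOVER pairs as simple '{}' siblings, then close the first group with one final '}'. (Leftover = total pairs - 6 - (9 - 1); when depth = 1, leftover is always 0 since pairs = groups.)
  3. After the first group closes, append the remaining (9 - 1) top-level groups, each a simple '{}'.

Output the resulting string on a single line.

Spec: pairs=14 depth=6 groups=9
Leftover pairs = 14 - 6 - (9-1) = 0
First group: deep chain of depth 6 + 0 sibling pairs
Remaining 8 groups: simple '{}' each

Answer: {{{{{{}}}}}}{}{}{}{}{}{}{}{}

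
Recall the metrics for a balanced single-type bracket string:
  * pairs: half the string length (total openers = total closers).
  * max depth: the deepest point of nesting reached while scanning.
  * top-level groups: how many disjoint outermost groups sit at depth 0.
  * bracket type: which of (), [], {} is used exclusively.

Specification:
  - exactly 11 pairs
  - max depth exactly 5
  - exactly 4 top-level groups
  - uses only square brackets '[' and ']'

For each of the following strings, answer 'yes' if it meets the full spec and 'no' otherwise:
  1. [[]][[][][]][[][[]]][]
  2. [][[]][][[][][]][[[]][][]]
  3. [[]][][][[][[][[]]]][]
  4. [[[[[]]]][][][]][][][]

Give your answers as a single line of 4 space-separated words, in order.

Answer: no no no yes

Derivation:
String 1 '[[]][[][][]][[][[]]][]': depth seq [1 2 1 0 1 2 1 2 1 2 1 0 1 2 1 2 3 2 1 0 1 0]
  -> pairs=11 depth=3 groups=4 -> no
String 2 '[][[]][][[][][]][[[]][][]]': depth seq [1 0 1 2 1 0 1 0 1 2 1 2 1 2 1 0 1 2 3 2 1 2 1 2 1 0]
  -> pairs=13 depth=3 groups=5 -> no
String 3 '[[]][][][[][[][[]]]][]': depth seq [1 2 1 0 1 0 1 0 1 2 1 2 3 2 3 4 3 2 1 0 1 0]
  -> pairs=11 depth=4 groups=5 -> no
String 4 '[[[[[]]]][][][]][][][]': depth seq [1 2 3 4 5 4 3 2 1 2 1 2 1 2 1 0 1 0 1 0 1 0]
  -> pairs=11 depth=5 groups=4 -> yes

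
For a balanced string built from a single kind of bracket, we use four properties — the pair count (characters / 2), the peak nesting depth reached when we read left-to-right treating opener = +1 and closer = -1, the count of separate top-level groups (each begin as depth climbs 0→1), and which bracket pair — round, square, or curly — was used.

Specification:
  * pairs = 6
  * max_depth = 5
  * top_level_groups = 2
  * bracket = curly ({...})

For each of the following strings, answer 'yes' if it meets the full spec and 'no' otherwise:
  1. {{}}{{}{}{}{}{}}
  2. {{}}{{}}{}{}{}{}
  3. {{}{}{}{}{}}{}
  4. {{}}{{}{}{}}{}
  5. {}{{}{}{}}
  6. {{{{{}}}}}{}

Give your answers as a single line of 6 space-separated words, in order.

String 1 '{{}}{{}{}{}{}{}}': depth seq [1 2 1 0 1 2 1 2 1 2 1 2 1 2 1 0]
  -> pairs=8 depth=2 groups=2 -> no
String 2 '{{}}{{}}{}{}{}{}': depth seq [1 2 1 0 1 2 1 0 1 0 1 0 1 0 1 0]
  -> pairs=8 depth=2 groups=6 -> no
String 3 '{{}{}{}{}{}}{}': depth seq [1 2 1 2 1 2 1 2 1 2 1 0 1 0]
  -> pairs=7 depth=2 groups=2 -> no
String 4 '{{}}{{}{}{}}{}': depth seq [1 2 1 0 1 2 1 2 1 2 1 0 1 0]
  -> pairs=7 depth=2 groups=3 -> no
String 5 '{}{{}{}{}}': depth seq [1 0 1 2 1 2 1 2 1 0]
  -> pairs=5 depth=2 groups=2 -> no
String 6 '{{{{{}}}}}{}': depth seq [1 2 3 4 5 4 3 2 1 0 1 0]
  -> pairs=6 depth=5 groups=2 -> yes

Answer: no no no no no yes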